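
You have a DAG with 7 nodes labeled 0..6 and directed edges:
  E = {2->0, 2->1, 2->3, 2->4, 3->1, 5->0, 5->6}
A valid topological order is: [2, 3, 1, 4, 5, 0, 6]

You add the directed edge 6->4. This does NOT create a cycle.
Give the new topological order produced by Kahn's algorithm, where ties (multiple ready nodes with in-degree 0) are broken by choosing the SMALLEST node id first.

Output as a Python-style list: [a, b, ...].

Answer: [2, 3, 1, 5, 0, 6, 4]

Derivation:
Old toposort: [2, 3, 1, 4, 5, 0, 6]
Added edge: 6->4
Position of 6 (6) > position of 4 (3). Must reorder: 6 must now come before 4.
Run Kahn's algorithm (break ties by smallest node id):
  initial in-degrees: [2, 2, 0, 1, 2, 0, 1]
  ready (indeg=0): [2, 5]
  pop 2: indeg[0]->1; indeg[1]->1; indeg[3]->0; indeg[4]->1 | ready=[3, 5] | order so far=[2]
  pop 3: indeg[1]->0 | ready=[1, 5] | order so far=[2, 3]
  pop 1: no out-edges | ready=[5] | order so far=[2, 3, 1]
  pop 5: indeg[0]->0; indeg[6]->0 | ready=[0, 6] | order so far=[2, 3, 1, 5]
  pop 0: no out-edges | ready=[6] | order so far=[2, 3, 1, 5, 0]
  pop 6: indeg[4]->0 | ready=[4] | order so far=[2, 3, 1, 5, 0, 6]
  pop 4: no out-edges | ready=[] | order so far=[2, 3, 1, 5, 0, 6, 4]
  Result: [2, 3, 1, 5, 0, 6, 4]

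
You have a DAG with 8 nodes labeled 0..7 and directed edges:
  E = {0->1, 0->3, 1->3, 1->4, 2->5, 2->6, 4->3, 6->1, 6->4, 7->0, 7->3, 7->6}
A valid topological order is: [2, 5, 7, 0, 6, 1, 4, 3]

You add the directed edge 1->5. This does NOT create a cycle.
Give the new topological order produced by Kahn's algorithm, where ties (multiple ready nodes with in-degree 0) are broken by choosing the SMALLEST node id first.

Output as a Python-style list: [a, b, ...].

Old toposort: [2, 5, 7, 0, 6, 1, 4, 3]
Added edge: 1->5
Position of 1 (5) > position of 5 (1). Must reorder: 1 must now come before 5.
Run Kahn's algorithm (break ties by smallest node id):
  initial in-degrees: [1, 2, 0, 4, 2, 2, 2, 0]
  ready (indeg=0): [2, 7]
  pop 2: indeg[5]->1; indeg[6]->1 | ready=[7] | order so far=[2]
  pop 7: indeg[0]->0; indeg[3]->3; indeg[6]->0 | ready=[0, 6] | order so far=[2, 7]
  pop 0: indeg[1]->1; indeg[3]->2 | ready=[6] | order so far=[2, 7, 0]
  pop 6: indeg[1]->0; indeg[4]->1 | ready=[1] | order so far=[2, 7, 0, 6]
  pop 1: indeg[3]->1; indeg[4]->0; indeg[5]->0 | ready=[4, 5] | order so far=[2, 7, 0, 6, 1]
  pop 4: indeg[3]->0 | ready=[3, 5] | order so far=[2, 7, 0, 6, 1, 4]
  pop 3: no out-edges | ready=[5] | order so far=[2, 7, 0, 6, 1, 4, 3]
  pop 5: no out-edges | ready=[] | order so far=[2, 7, 0, 6, 1, 4, 3, 5]
  Result: [2, 7, 0, 6, 1, 4, 3, 5]

Answer: [2, 7, 0, 6, 1, 4, 3, 5]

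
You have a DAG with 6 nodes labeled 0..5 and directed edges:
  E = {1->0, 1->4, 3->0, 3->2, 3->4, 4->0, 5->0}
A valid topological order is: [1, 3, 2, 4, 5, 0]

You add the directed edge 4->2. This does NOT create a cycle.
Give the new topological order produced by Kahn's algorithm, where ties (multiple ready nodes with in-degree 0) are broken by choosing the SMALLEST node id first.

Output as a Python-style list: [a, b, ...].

Old toposort: [1, 3, 2, 4, 5, 0]
Added edge: 4->2
Position of 4 (3) > position of 2 (2). Must reorder: 4 must now come before 2.
Run Kahn's algorithm (break ties by smallest node id):
  initial in-degrees: [4, 0, 2, 0, 2, 0]
  ready (indeg=0): [1, 3, 5]
  pop 1: indeg[0]->3; indeg[4]->1 | ready=[3, 5] | order so far=[1]
  pop 3: indeg[0]->2; indeg[2]->1; indeg[4]->0 | ready=[4, 5] | order so far=[1, 3]
  pop 4: indeg[0]->1; indeg[2]->0 | ready=[2, 5] | order so far=[1, 3, 4]
  pop 2: no out-edges | ready=[5] | order so far=[1, 3, 4, 2]
  pop 5: indeg[0]->0 | ready=[0] | order so far=[1, 3, 4, 2, 5]
  pop 0: no out-edges | ready=[] | order so far=[1, 3, 4, 2, 5, 0]
  Result: [1, 3, 4, 2, 5, 0]

Answer: [1, 3, 4, 2, 5, 0]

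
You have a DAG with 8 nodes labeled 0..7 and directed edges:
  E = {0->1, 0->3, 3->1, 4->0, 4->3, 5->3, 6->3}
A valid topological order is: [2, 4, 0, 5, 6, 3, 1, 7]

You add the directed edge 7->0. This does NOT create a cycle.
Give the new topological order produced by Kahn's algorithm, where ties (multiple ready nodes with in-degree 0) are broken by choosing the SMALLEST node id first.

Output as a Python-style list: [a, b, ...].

Old toposort: [2, 4, 0, 5, 6, 3, 1, 7]
Added edge: 7->0
Position of 7 (7) > position of 0 (2). Must reorder: 7 must now come before 0.
Run Kahn's algorithm (break ties by smallest node id):
  initial in-degrees: [2, 2, 0, 4, 0, 0, 0, 0]
  ready (indeg=0): [2, 4, 5, 6, 7]
  pop 2: no out-edges | ready=[4, 5, 6, 7] | order so far=[2]
  pop 4: indeg[0]->1; indeg[3]->3 | ready=[5, 6, 7] | order so far=[2, 4]
  pop 5: indeg[3]->2 | ready=[6, 7] | order so far=[2, 4, 5]
  pop 6: indeg[3]->1 | ready=[7] | order so far=[2, 4, 5, 6]
  pop 7: indeg[0]->0 | ready=[0] | order so far=[2, 4, 5, 6, 7]
  pop 0: indeg[1]->1; indeg[3]->0 | ready=[3] | order so far=[2, 4, 5, 6, 7, 0]
  pop 3: indeg[1]->0 | ready=[1] | order so far=[2, 4, 5, 6, 7, 0, 3]
  pop 1: no out-edges | ready=[] | order so far=[2, 4, 5, 6, 7, 0, 3, 1]
  Result: [2, 4, 5, 6, 7, 0, 3, 1]

Answer: [2, 4, 5, 6, 7, 0, 3, 1]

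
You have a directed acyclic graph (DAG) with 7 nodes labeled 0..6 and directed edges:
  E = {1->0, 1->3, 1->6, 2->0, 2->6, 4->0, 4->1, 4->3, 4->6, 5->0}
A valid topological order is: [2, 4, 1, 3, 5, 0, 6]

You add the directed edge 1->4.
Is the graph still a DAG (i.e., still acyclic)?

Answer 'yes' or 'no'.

Given toposort: [2, 4, 1, 3, 5, 0, 6]
Position of 1: index 2; position of 4: index 1
New edge 1->4: backward (u after v in old order)
Backward edge: old toposort is now invalid. Check if this creates a cycle.
Does 4 already reach 1? Reachable from 4: [0, 1, 3, 4, 6]. YES -> cycle!
Still a DAG? no

Answer: no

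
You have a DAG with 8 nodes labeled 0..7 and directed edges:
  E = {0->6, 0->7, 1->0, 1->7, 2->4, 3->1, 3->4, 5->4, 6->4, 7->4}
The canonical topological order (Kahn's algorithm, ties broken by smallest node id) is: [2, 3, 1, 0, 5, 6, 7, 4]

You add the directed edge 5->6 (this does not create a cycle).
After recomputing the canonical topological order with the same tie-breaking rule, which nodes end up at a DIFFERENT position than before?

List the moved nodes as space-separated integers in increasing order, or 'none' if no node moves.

Old toposort: [2, 3, 1, 0, 5, 6, 7, 4]
Added edge 5->6
Recompute Kahn (smallest-id tiebreak):
  initial in-degrees: [1, 1, 0, 0, 5, 0, 2, 2]
  ready (indeg=0): [2, 3, 5]
  pop 2: indeg[4]->4 | ready=[3, 5] | order so far=[2]
  pop 3: indeg[1]->0; indeg[4]->3 | ready=[1, 5] | order so far=[2, 3]
  pop 1: indeg[0]->0; indeg[7]->1 | ready=[0, 5] | order so far=[2, 3, 1]
  pop 0: indeg[6]->1; indeg[7]->0 | ready=[5, 7] | order so far=[2, 3, 1, 0]
  pop 5: indeg[4]->2; indeg[6]->0 | ready=[6, 7] | order so far=[2, 3, 1, 0, 5]
  pop 6: indeg[4]->1 | ready=[7] | order so far=[2, 3, 1, 0, 5, 6]
  pop 7: indeg[4]->0 | ready=[4] | order so far=[2, 3, 1, 0, 5, 6, 7]
  pop 4: no out-edges | ready=[] | order so far=[2, 3, 1, 0, 5, 6, 7, 4]
New canonical toposort: [2, 3, 1, 0, 5, 6, 7, 4]
Compare positions:
  Node 0: index 3 -> 3 (same)
  Node 1: index 2 -> 2 (same)
  Node 2: index 0 -> 0 (same)
  Node 3: index 1 -> 1 (same)
  Node 4: index 7 -> 7 (same)
  Node 5: index 4 -> 4 (same)
  Node 6: index 5 -> 5 (same)
  Node 7: index 6 -> 6 (same)
Nodes that changed position: none

Answer: none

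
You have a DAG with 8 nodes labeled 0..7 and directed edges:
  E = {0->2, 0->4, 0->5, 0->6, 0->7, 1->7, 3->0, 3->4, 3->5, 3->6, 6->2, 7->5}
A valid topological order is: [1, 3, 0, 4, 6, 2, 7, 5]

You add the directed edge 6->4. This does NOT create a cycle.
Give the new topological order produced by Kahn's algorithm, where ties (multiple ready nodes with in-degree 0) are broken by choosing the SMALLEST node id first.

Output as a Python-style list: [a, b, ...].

Old toposort: [1, 3, 0, 4, 6, 2, 7, 5]
Added edge: 6->4
Position of 6 (4) > position of 4 (3). Must reorder: 6 must now come before 4.
Run Kahn's algorithm (break ties by smallest node id):
  initial in-degrees: [1, 0, 2, 0, 3, 3, 2, 2]
  ready (indeg=0): [1, 3]
  pop 1: indeg[7]->1 | ready=[3] | order so far=[1]
  pop 3: indeg[0]->0; indeg[4]->2; indeg[5]->2; indeg[6]->1 | ready=[0] | order so far=[1, 3]
  pop 0: indeg[2]->1; indeg[4]->1; indeg[5]->1; indeg[6]->0; indeg[7]->0 | ready=[6, 7] | order so far=[1, 3, 0]
  pop 6: indeg[2]->0; indeg[4]->0 | ready=[2, 4, 7] | order so far=[1, 3, 0, 6]
  pop 2: no out-edges | ready=[4, 7] | order so far=[1, 3, 0, 6, 2]
  pop 4: no out-edges | ready=[7] | order so far=[1, 3, 0, 6, 2, 4]
  pop 7: indeg[5]->0 | ready=[5] | order so far=[1, 3, 0, 6, 2, 4, 7]
  pop 5: no out-edges | ready=[] | order so far=[1, 3, 0, 6, 2, 4, 7, 5]
  Result: [1, 3, 0, 6, 2, 4, 7, 5]

Answer: [1, 3, 0, 6, 2, 4, 7, 5]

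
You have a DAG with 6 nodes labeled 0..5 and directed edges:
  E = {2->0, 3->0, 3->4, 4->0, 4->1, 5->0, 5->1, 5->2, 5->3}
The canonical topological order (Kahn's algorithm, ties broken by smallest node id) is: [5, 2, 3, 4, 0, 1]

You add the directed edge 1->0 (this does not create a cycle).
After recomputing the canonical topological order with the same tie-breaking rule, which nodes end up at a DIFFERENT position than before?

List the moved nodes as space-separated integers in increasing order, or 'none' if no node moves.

Old toposort: [5, 2, 3, 4, 0, 1]
Added edge 1->0
Recompute Kahn (smallest-id tiebreak):
  initial in-degrees: [5, 2, 1, 1, 1, 0]
  ready (indeg=0): [5]
  pop 5: indeg[0]->4; indeg[1]->1; indeg[2]->0; indeg[3]->0 | ready=[2, 3] | order so far=[5]
  pop 2: indeg[0]->3 | ready=[3] | order so far=[5, 2]
  pop 3: indeg[0]->2; indeg[4]->0 | ready=[4] | order so far=[5, 2, 3]
  pop 4: indeg[0]->1; indeg[1]->0 | ready=[1] | order so far=[5, 2, 3, 4]
  pop 1: indeg[0]->0 | ready=[0] | order so far=[5, 2, 3, 4, 1]
  pop 0: no out-edges | ready=[] | order so far=[5, 2, 3, 4, 1, 0]
New canonical toposort: [5, 2, 3, 4, 1, 0]
Compare positions:
  Node 0: index 4 -> 5 (moved)
  Node 1: index 5 -> 4 (moved)
  Node 2: index 1 -> 1 (same)
  Node 3: index 2 -> 2 (same)
  Node 4: index 3 -> 3 (same)
  Node 5: index 0 -> 0 (same)
Nodes that changed position: 0 1

Answer: 0 1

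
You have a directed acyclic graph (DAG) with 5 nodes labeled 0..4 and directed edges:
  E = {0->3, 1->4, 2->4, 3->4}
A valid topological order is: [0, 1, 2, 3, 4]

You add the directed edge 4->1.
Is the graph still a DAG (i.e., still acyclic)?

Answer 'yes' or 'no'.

Answer: no

Derivation:
Given toposort: [0, 1, 2, 3, 4]
Position of 4: index 4; position of 1: index 1
New edge 4->1: backward (u after v in old order)
Backward edge: old toposort is now invalid. Check if this creates a cycle.
Does 1 already reach 4? Reachable from 1: [1, 4]. YES -> cycle!
Still a DAG? no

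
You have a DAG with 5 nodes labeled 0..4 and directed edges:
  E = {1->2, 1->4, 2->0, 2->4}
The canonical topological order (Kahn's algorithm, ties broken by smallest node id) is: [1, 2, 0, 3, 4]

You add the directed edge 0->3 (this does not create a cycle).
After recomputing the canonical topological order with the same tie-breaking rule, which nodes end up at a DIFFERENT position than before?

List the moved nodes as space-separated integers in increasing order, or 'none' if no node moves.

Old toposort: [1, 2, 0, 3, 4]
Added edge 0->3
Recompute Kahn (smallest-id tiebreak):
  initial in-degrees: [1, 0, 1, 1, 2]
  ready (indeg=0): [1]
  pop 1: indeg[2]->0; indeg[4]->1 | ready=[2] | order so far=[1]
  pop 2: indeg[0]->0; indeg[4]->0 | ready=[0, 4] | order so far=[1, 2]
  pop 0: indeg[3]->0 | ready=[3, 4] | order so far=[1, 2, 0]
  pop 3: no out-edges | ready=[4] | order so far=[1, 2, 0, 3]
  pop 4: no out-edges | ready=[] | order so far=[1, 2, 0, 3, 4]
New canonical toposort: [1, 2, 0, 3, 4]
Compare positions:
  Node 0: index 2 -> 2 (same)
  Node 1: index 0 -> 0 (same)
  Node 2: index 1 -> 1 (same)
  Node 3: index 3 -> 3 (same)
  Node 4: index 4 -> 4 (same)
Nodes that changed position: none

Answer: none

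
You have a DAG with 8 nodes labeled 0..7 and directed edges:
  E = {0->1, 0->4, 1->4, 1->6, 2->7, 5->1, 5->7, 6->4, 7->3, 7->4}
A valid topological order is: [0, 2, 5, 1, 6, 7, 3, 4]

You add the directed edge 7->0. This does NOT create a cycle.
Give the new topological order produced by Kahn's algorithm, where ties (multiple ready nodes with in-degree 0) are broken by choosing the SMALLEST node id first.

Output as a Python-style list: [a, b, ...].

Answer: [2, 5, 7, 0, 1, 3, 6, 4]

Derivation:
Old toposort: [0, 2, 5, 1, 6, 7, 3, 4]
Added edge: 7->0
Position of 7 (5) > position of 0 (0). Must reorder: 7 must now come before 0.
Run Kahn's algorithm (break ties by smallest node id):
  initial in-degrees: [1, 2, 0, 1, 4, 0, 1, 2]
  ready (indeg=0): [2, 5]
  pop 2: indeg[7]->1 | ready=[5] | order so far=[2]
  pop 5: indeg[1]->1; indeg[7]->0 | ready=[7] | order so far=[2, 5]
  pop 7: indeg[0]->0; indeg[3]->0; indeg[4]->3 | ready=[0, 3] | order so far=[2, 5, 7]
  pop 0: indeg[1]->0; indeg[4]->2 | ready=[1, 3] | order so far=[2, 5, 7, 0]
  pop 1: indeg[4]->1; indeg[6]->0 | ready=[3, 6] | order so far=[2, 5, 7, 0, 1]
  pop 3: no out-edges | ready=[6] | order so far=[2, 5, 7, 0, 1, 3]
  pop 6: indeg[4]->0 | ready=[4] | order so far=[2, 5, 7, 0, 1, 3, 6]
  pop 4: no out-edges | ready=[] | order so far=[2, 5, 7, 0, 1, 3, 6, 4]
  Result: [2, 5, 7, 0, 1, 3, 6, 4]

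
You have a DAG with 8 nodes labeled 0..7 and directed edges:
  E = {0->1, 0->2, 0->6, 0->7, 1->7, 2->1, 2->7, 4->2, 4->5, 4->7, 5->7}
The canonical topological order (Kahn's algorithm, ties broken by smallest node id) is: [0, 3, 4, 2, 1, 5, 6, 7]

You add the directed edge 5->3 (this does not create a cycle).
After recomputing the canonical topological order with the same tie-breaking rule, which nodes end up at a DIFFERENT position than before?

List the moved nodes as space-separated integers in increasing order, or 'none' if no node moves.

Answer: 1 2 3 4 5

Derivation:
Old toposort: [0, 3, 4, 2, 1, 5, 6, 7]
Added edge 5->3
Recompute Kahn (smallest-id tiebreak):
  initial in-degrees: [0, 2, 2, 1, 0, 1, 1, 5]
  ready (indeg=0): [0, 4]
  pop 0: indeg[1]->1; indeg[2]->1; indeg[6]->0; indeg[7]->4 | ready=[4, 6] | order so far=[0]
  pop 4: indeg[2]->0; indeg[5]->0; indeg[7]->3 | ready=[2, 5, 6] | order so far=[0, 4]
  pop 2: indeg[1]->0; indeg[7]->2 | ready=[1, 5, 6] | order so far=[0, 4, 2]
  pop 1: indeg[7]->1 | ready=[5, 6] | order so far=[0, 4, 2, 1]
  pop 5: indeg[3]->0; indeg[7]->0 | ready=[3, 6, 7] | order so far=[0, 4, 2, 1, 5]
  pop 3: no out-edges | ready=[6, 7] | order so far=[0, 4, 2, 1, 5, 3]
  pop 6: no out-edges | ready=[7] | order so far=[0, 4, 2, 1, 5, 3, 6]
  pop 7: no out-edges | ready=[] | order so far=[0, 4, 2, 1, 5, 3, 6, 7]
New canonical toposort: [0, 4, 2, 1, 5, 3, 6, 7]
Compare positions:
  Node 0: index 0 -> 0 (same)
  Node 1: index 4 -> 3 (moved)
  Node 2: index 3 -> 2 (moved)
  Node 3: index 1 -> 5 (moved)
  Node 4: index 2 -> 1 (moved)
  Node 5: index 5 -> 4 (moved)
  Node 6: index 6 -> 6 (same)
  Node 7: index 7 -> 7 (same)
Nodes that changed position: 1 2 3 4 5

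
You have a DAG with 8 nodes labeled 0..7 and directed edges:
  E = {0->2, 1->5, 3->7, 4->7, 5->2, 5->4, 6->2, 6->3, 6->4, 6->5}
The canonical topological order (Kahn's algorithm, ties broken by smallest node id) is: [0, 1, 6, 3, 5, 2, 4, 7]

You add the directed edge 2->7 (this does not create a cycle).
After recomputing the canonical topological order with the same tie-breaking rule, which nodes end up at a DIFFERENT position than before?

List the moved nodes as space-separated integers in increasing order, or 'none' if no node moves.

Answer: none

Derivation:
Old toposort: [0, 1, 6, 3, 5, 2, 4, 7]
Added edge 2->7
Recompute Kahn (smallest-id tiebreak):
  initial in-degrees: [0, 0, 3, 1, 2, 2, 0, 3]
  ready (indeg=0): [0, 1, 6]
  pop 0: indeg[2]->2 | ready=[1, 6] | order so far=[0]
  pop 1: indeg[5]->1 | ready=[6] | order so far=[0, 1]
  pop 6: indeg[2]->1; indeg[3]->0; indeg[4]->1; indeg[5]->0 | ready=[3, 5] | order so far=[0, 1, 6]
  pop 3: indeg[7]->2 | ready=[5] | order so far=[0, 1, 6, 3]
  pop 5: indeg[2]->0; indeg[4]->0 | ready=[2, 4] | order so far=[0, 1, 6, 3, 5]
  pop 2: indeg[7]->1 | ready=[4] | order so far=[0, 1, 6, 3, 5, 2]
  pop 4: indeg[7]->0 | ready=[7] | order so far=[0, 1, 6, 3, 5, 2, 4]
  pop 7: no out-edges | ready=[] | order so far=[0, 1, 6, 3, 5, 2, 4, 7]
New canonical toposort: [0, 1, 6, 3, 5, 2, 4, 7]
Compare positions:
  Node 0: index 0 -> 0 (same)
  Node 1: index 1 -> 1 (same)
  Node 2: index 5 -> 5 (same)
  Node 3: index 3 -> 3 (same)
  Node 4: index 6 -> 6 (same)
  Node 5: index 4 -> 4 (same)
  Node 6: index 2 -> 2 (same)
  Node 7: index 7 -> 7 (same)
Nodes that changed position: none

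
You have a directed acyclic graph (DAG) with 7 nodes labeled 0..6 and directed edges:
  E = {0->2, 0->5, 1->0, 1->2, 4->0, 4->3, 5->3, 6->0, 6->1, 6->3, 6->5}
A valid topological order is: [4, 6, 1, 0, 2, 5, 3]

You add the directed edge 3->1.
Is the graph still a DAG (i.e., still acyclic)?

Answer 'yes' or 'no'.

Answer: no

Derivation:
Given toposort: [4, 6, 1, 0, 2, 5, 3]
Position of 3: index 6; position of 1: index 2
New edge 3->1: backward (u after v in old order)
Backward edge: old toposort is now invalid. Check if this creates a cycle.
Does 1 already reach 3? Reachable from 1: [0, 1, 2, 3, 5]. YES -> cycle!
Still a DAG? no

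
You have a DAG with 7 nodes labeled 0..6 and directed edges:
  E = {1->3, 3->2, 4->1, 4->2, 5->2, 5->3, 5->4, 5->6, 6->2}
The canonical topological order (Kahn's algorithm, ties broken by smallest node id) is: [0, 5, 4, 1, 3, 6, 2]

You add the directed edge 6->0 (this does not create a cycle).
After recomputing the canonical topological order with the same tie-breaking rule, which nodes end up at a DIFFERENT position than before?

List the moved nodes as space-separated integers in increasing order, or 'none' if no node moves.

Old toposort: [0, 5, 4, 1, 3, 6, 2]
Added edge 6->0
Recompute Kahn (smallest-id tiebreak):
  initial in-degrees: [1, 1, 4, 2, 1, 0, 1]
  ready (indeg=0): [5]
  pop 5: indeg[2]->3; indeg[3]->1; indeg[4]->0; indeg[6]->0 | ready=[4, 6] | order so far=[5]
  pop 4: indeg[1]->0; indeg[2]->2 | ready=[1, 6] | order so far=[5, 4]
  pop 1: indeg[3]->0 | ready=[3, 6] | order so far=[5, 4, 1]
  pop 3: indeg[2]->1 | ready=[6] | order so far=[5, 4, 1, 3]
  pop 6: indeg[0]->0; indeg[2]->0 | ready=[0, 2] | order so far=[5, 4, 1, 3, 6]
  pop 0: no out-edges | ready=[2] | order so far=[5, 4, 1, 3, 6, 0]
  pop 2: no out-edges | ready=[] | order so far=[5, 4, 1, 3, 6, 0, 2]
New canonical toposort: [5, 4, 1, 3, 6, 0, 2]
Compare positions:
  Node 0: index 0 -> 5 (moved)
  Node 1: index 3 -> 2 (moved)
  Node 2: index 6 -> 6 (same)
  Node 3: index 4 -> 3 (moved)
  Node 4: index 2 -> 1 (moved)
  Node 5: index 1 -> 0 (moved)
  Node 6: index 5 -> 4 (moved)
Nodes that changed position: 0 1 3 4 5 6

Answer: 0 1 3 4 5 6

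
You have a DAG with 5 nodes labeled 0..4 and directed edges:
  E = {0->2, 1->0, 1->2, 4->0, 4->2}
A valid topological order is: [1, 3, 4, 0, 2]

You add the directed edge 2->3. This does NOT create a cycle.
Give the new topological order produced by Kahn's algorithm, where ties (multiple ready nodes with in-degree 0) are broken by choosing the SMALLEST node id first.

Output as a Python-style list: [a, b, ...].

Answer: [1, 4, 0, 2, 3]

Derivation:
Old toposort: [1, 3, 4, 0, 2]
Added edge: 2->3
Position of 2 (4) > position of 3 (1). Must reorder: 2 must now come before 3.
Run Kahn's algorithm (break ties by smallest node id):
  initial in-degrees: [2, 0, 3, 1, 0]
  ready (indeg=0): [1, 4]
  pop 1: indeg[0]->1; indeg[2]->2 | ready=[4] | order so far=[1]
  pop 4: indeg[0]->0; indeg[2]->1 | ready=[0] | order so far=[1, 4]
  pop 0: indeg[2]->0 | ready=[2] | order so far=[1, 4, 0]
  pop 2: indeg[3]->0 | ready=[3] | order so far=[1, 4, 0, 2]
  pop 3: no out-edges | ready=[] | order so far=[1, 4, 0, 2, 3]
  Result: [1, 4, 0, 2, 3]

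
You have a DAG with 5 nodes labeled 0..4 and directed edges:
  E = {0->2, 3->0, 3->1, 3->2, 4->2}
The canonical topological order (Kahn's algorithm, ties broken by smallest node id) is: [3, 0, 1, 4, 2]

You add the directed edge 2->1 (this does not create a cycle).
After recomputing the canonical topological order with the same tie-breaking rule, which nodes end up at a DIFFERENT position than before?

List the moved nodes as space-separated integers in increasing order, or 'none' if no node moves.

Answer: 1 2 4

Derivation:
Old toposort: [3, 0, 1, 4, 2]
Added edge 2->1
Recompute Kahn (smallest-id tiebreak):
  initial in-degrees: [1, 2, 3, 0, 0]
  ready (indeg=0): [3, 4]
  pop 3: indeg[0]->0; indeg[1]->1; indeg[2]->2 | ready=[0, 4] | order so far=[3]
  pop 0: indeg[2]->1 | ready=[4] | order so far=[3, 0]
  pop 4: indeg[2]->0 | ready=[2] | order so far=[3, 0, 4]
  pop 2: indeg[1]->0 | ready=[1] | order so far=[3, 0, 4, 2]
  pop 1: no out-edges | ready=[] | order so far=[3, 0, 4, 2, 1]
New canonical toposort: [3, 0, 4, 2, 1]
Compare positions:
  Node 0: index 1 -> 1 (same)
  Node 1: index 2 -> 4 (moved)
  Node 2: index 4 -> 3 (moved)
  Node 3: index 0 -> 0 (same)
  Node 4: index 3 -> 2 (moved)
Nodes that changed position: 1 2 4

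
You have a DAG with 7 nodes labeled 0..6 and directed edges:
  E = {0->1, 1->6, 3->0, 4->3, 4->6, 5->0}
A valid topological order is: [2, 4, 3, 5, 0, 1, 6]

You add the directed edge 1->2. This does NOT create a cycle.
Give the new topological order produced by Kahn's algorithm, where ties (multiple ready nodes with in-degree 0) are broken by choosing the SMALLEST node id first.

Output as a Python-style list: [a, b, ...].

Answer: [4, 3, 5, 0, 1, 2, 6]

Derivation:
Old toposort: [2, 4, 3, 5, 0, 1, 6]
Added edge: 1->2
Position of 1 (5) > position of 2 (0). Must reorder: 1 must now come before 2.
Run Kahn's algorithm (break ties by smallest node id):
  initial in-degrees: [2, 1, 1, 1, 0, 0, 2]
  ready (indeg=0): [4, 5]
  pop 4: indeg[3]->0; indeg[6]->1 | ready=[3, 5] | order so far=[4]
  pop 3: indeg[0]->1 | ready=[5] | order so far=[4, 3]
  pop 5: indeg[0]->0 | ready=[0] | order so far=[4, 3, 5]
  pop 0: indeg[1]->0 | ready=[1] | order so far=[4, 3, 5, 0]
  pop 1: indeg[2]->0; indeg[6]->0 | ready=[2, 6] | order so far=[4, 3, 5, 0, 1]
  pop 2: no out-edges | ready=[6] | order so far=[4, 3, 5, 0, 1, 2]
  pop 6: no out-edges | ready=[] | order so far=[4, 3, 5, 0, 1, 2, 6]
  Result: [4, 3, 5, 0, 1, 2, 6]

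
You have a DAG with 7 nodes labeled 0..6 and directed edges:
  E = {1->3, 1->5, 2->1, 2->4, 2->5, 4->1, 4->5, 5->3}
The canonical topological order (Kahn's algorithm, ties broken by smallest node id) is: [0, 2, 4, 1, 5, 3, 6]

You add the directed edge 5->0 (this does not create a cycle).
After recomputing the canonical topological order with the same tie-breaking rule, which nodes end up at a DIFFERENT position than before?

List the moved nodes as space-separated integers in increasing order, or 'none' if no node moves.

Answer: 0 1 2 4 5

Derivation:
Old toposort: [0, 2, 4, 1, 5, 3, 6]
Added edge 5->0
Recompute Kahn (smallest-id tiebreak):
  initial in-degrees: [1, 2, 0, 2, 1, 3, 0]
  ready (indeg=0): [2, 6]
  pop 2: indeg[1]->1; indeg[4]->0; indeg[5]->2 | ready=[4, 6] | order so far=[2]
  pop 4: indeg[1]->0; indeg[5]->1 | ready=[1, 6] | order so far=[2, 4]
  pop 1: indeg[3]->1; indeg[5]->0 | ready=[5, 6] | order so far=[2, 4, 1]
  pop 5: indeg[0]->0; indeg[3]->0 | ready=[0, 3, 6] | order so far=[2, 4, 1, 5]
  pop 0: no out-edges | ready=[3, 6] | order so far=[2, 4, 1, 5, 0]
  pop 3: no out-edges | ready=[6] | order so far=[2, 4, 1, 5, 0, 3]
  pop 6: no out-edges | ready=[] | order so far=[2, 4, 1, 5, 0, 3, 6]
New canonical toposort: [2, 4, 1, 5, 0, 3, 6]
Compare positions:
  Node 0: index 0 -> 4 (moved)
  Node 1: index 3 -> 2 (moved)
  Node 2: index 1 -> 0 (moved)
  Node 3: index 5 -> 5 (same)
  Node 4: index 2 -> 1 (moved)
  Node 5: index 4 -> 3 (moved)
  Node 6: index 6 -> 6 (same)
Nodes that changed position: 0 1 2 4 5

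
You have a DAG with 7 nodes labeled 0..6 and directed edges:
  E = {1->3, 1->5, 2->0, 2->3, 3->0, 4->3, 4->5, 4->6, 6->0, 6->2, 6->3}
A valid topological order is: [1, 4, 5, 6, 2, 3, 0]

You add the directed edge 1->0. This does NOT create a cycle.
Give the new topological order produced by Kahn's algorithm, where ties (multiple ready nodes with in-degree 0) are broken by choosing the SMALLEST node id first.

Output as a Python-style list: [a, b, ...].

Old toposort: [1, 4, 5, 6, 2, 3, 0]
Added edge: 1->0
Position of 1 (0) < position of 0 (6). Old order still valid.
Run Kahn's algorithm (break ties by smallest node id):
  initial in-degrees: [4, 0, 1, 4, 0, 2, 1]
  ready (indeg=0): [1, 4]
  pop 1: indeg[0]->3; indeg[3]->3; indeg[5]->1 | ready=[4] | order so far=[1]
  pop 4: indeg[3]->2; indeg[5]->0; indeg[6]->0 | ready=[5, 6] | order so far=[1, 4]
  pop 5: no out-edges | ready=[6] | order so far=[1, 4, 5]
  pop 6: indeg[0]->2; indeg[2]->0; indeg[3]->1 | ready=[2] | order so far=[1, 4, 5, 6]
  pop 2: indeg[0]->1; indeg[3]->0 | ready=[3] | order so far=[1, 4, 5, 6, 2]
  pop 3: indeg[0]->0 | ready=[0] | order so far=[1, 4, 5, 6, 2, 3]
  pop 0: no out-edges | ready=[] | order so far=[1, 4, 5, 6, 2, 3, 0]
  Result: [1, 4, 5, 6, 2, 3, 0]

Answer: [1, 4, 5, 6, 2, 3, 0]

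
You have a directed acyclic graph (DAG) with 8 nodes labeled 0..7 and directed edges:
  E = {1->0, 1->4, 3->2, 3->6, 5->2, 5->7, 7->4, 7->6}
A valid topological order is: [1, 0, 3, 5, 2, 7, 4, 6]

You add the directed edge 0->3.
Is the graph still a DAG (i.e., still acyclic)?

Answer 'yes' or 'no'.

Given toposort: [1, 0, 3, 5, 2, 7, 4, 6]
Position of 0: index 1; position of 3: index 2
New edge 0->3: forward
Forward edge: respects the existing order. Still a DAG, same toposort still valid.
Still a DAG? yes

Answer: yes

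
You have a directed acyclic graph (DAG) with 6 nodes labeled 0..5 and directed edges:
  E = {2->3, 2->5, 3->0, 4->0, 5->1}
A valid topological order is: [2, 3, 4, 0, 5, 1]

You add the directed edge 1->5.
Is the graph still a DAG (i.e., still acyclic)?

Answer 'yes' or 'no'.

Given toposort: [2, 3, 4, 0, 5, 1]
Position of 1: index 5; position of 5: index 4
New edge 1->5: backward (u after v in old order)
Backward edge: old toposort is now invalid. Check if this creates a cycle.
Does 5 already reach 1? Reachable from 5: [1, 5]. YES -> cycle!
Still a DAG? no

Answer: no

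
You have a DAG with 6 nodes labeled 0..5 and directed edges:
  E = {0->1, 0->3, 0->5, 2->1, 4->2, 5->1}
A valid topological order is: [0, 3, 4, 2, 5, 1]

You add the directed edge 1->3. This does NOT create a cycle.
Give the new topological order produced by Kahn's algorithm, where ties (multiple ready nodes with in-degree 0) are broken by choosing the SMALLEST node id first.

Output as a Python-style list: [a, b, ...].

Old toposort: [0, 3, 4, 2, 5, 1]
Added edge: 1->3
Position of 1 (5) > position of 3 (1). Must reorder: 1 must now come before 3.
Run Kahn's algorithm (break ties by smallest node id):
  initial in-degrees: [0, 3, 1, 2, 0, 1]
  ready (indeg=0): [0, 4]
  pop 0: indeg[1]->2; indeg[3]->1; indeg[5]->0 | ready=[4, 5] | order so far=[0]
  pop 4: indeg[2]->0 | ready=[2, 5] | order so far=[0, 4]
  pop 2: indeg[1]->1 | ready=[5] | order so far=[0, 4, 2]
  pop 5: indeg[1]->0 | ready=[1] | order so far=[0, 4, 2, 5]
  pop 1: indeg[3]->0 | ready=[3] | order so far=[0, 4, 2, 5, 1]
  pop 3: no out-edges | ready=[] | order so far=[0, 4, 2, 5, 1, 3]
  Result: [0, 4, 2, 5, 1, 3]

Answer: [0, 4, 2, 5, 1, 3]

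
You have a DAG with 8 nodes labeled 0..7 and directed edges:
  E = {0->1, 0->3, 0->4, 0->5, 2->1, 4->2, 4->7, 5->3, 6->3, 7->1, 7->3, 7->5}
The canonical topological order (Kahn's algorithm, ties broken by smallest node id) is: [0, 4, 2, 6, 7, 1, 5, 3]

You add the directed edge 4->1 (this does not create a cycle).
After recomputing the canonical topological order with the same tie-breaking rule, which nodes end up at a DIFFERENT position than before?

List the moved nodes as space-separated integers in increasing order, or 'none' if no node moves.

Old toposort: [0, 4, 2, 6, 7, 1, 5, 3]
Added edge 4->1
Recompute Kahn (smallest-id tiebreak):
  initial in-degrees: [0, 4, 1, 4, 1, 2, 0, 1]
  ready (indeg=0): [0, 6]
  pop 0: indeg[1]->3; indeg[3]->3; indeg[4]->0; indeg[5]->1 | ready=[4, 6] | order so far=[0]
  pop 4: indeg[1]->2; indeg[2]->0; indeg[7]->0 | ready=[2, 6, 7] | order so far=[0, 4]
  pop 2: indeg[1]->1 | ready=[6, 7] | order so far=[0, 4, 2]
  pop 6: indeg[3]->2 | ready=[7] | order so far=[0, 4, 2, 6]
  pop 7: indeg[1]->0; indeg[3]->1; indeg[5]->0 | ready=[1, 5] | order so far=[0, 4, 2, 6, 7]
  pop 1: no out-edges | ready=[5] | order so far=[0, 4, 2, 6, 7, 1]
  pop 5: indeg[3]->0 | ready=[3] | order so far=[0, 4, 2, 6, 7, 1, 5]
  pop 3: no out-edges | ready=[] | order so far=[0, 4, 2, 6, 7, 1, 5, 3]
New canonical toposort: [0, 4, 2, 6, 7, 1, 5, 3]
Compare positions:
  Node 0: index 0 -> 0 (same)
  Node 1: index 5 -> 5 (same)
  Node 2: index 2 -> 2 (same)
  Node 3: index 7 -> 7 (same)
  Node 4: index 1 -> 1 (same)
  Node 5: index 6 -> 6 (same)
  Node 6: index 3 -> 3 (same)
  Node 7: index 4 -> 4 (same)
Nodes that changed position: none

Answer: none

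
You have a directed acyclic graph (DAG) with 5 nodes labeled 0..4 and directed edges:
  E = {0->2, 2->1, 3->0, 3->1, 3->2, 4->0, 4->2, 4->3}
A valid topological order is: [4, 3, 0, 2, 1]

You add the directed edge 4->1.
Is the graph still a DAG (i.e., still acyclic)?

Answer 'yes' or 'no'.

Given toposort: [4, 3, 0, 2, 1]
Position of 4: index 0; position of 1: index 4
New edge 4->1: forward
Forward edge: respects the existing order. Still a DAG, same toposort still valid.
Still a DAG? yes

Answer: yes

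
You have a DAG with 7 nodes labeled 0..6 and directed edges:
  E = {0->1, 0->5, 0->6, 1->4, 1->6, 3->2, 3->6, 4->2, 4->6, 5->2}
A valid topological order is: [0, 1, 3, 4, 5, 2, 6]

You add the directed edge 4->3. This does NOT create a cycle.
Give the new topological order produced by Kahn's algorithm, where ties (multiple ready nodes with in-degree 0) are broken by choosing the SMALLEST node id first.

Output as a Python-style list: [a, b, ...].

Answer: [0, 1, 4, 3, 5, 2, 6]

Derivation:
Old toposort: [0, 1, 3, 4, 5, 2, 6]
Added edge: 4->3
Position of 4 (3) > position of 3 (2). Must reorder: 4 must now come before 3.
Run Kahn's algorithm (break ties by smallest node id):
  initial in-degrees: [0, 1, 3, 1, 1, 1, 4]
  ready (indeg=0): [0]
  pop 0: indeg[1]->0; indeg[5]->0; indeg[6]->3 | ready=[1, 5] | order so far=[0]
  pop 1: indeg[4]->0; indeg[6]->2 | ready=[4, 5] | order so far=[0, 1]
  pop 4: indeg[2]->2; indeg[3]->0; indeg[6]->1 | ready=[3, 5] | order so far=[0, 1, 4]
  pop 3: indeg[2]->1; indeg[6]->0 | ready=[5, 6] | order so far=[0, 1, 4, 3]
  pop 5: indeg[2]->0 | ready=[2, 6] | order so far=[0, 1, 4, 3, 5]
  pop 2: no out-edges | ready=[6] | order so far=[0, 1, 4, 3, 5, 2]
  pop 6: no out-edges | ready=[] | order so far=[0, 1, 4, 3, 5, 2, 6]
  Result: [0, 1, 4, 3, 5, 2, 6]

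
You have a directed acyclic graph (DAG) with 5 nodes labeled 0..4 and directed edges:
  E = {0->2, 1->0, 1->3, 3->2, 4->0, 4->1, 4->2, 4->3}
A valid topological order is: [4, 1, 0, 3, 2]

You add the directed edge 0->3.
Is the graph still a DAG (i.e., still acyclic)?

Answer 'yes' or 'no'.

Answer: yes

Derivation:
Given toposort: [4, 1, 0, 3, 2]
Position of 0: index 2; position of 3: index 3
New edge 0->3: forward
Forward edge: respects the existing order. Still a DAG, same toposort still valid.
Still a DAG? yes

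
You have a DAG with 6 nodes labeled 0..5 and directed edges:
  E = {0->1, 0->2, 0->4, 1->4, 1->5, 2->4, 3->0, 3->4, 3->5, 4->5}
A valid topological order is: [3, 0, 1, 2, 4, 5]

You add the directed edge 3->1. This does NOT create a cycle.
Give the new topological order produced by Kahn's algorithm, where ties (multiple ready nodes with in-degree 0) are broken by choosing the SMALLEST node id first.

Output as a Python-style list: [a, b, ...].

Old toposort: [3, 0, 1, 2, 4, 5]
Added edge: 3->1
Position of 3 (0) < position of 1 (2). Old order still valid.
Run Kahn's algorithm (break ties by smallest node id):
  initial in-degrees: [1, 2, 1, 0, 4, 3]
  ready (indeg=0): [3]
  pop 3: indeg[0]->0; indeg[1]->1; indeg[4]->3; indeg[5]->2 | ready=[0] | order so far=[3]
  pop 0: indeg[1]->0; indeg[2]->0; indeg[4]->2 | ready=[1, 2] | order so far=[3, 0]
  pop 1: indeg[4]->1; indeg[5]->1 | ready=[2] | order so far=[3, 0, 1]
  pop 2: indeg[4]->0 | ready=[4] | order so far=[3, 0, 1, 2]
  pop 4: indeg[5]->0 | ready=[5] | order so far=[3, 0, 1, 2, 4]
  pop 5: no out-edges | ready=[] | order so far=[3, 0, 1, 2, 4, 5]
  Result: [3, 0, 1, 2, 4, 5]

Answer: [3, 0, 1, 2, 4, 5]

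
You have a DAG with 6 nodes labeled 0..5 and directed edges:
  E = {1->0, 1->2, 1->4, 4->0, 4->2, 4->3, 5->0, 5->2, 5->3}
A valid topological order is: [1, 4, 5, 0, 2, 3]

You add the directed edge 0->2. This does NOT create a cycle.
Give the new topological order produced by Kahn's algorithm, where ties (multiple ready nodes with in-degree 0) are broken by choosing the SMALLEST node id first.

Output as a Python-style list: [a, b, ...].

Old toposort: [1, 4, 5, 0, 2, 3]
Added edge: 0->2
Position of 0 (3) < position of 2 (4). Old order still valid.
Run Kahn's algorithm (break ties by smallest node id):
  initial in-degrees: [3, 0, 4, 2, 1, 0]
  ready (indeg=0): [1, 5]
  pop 1: indeg[0]->2; indeg[2]->3; indeg[4]->0 | ready=[4, 5] | order so far=[1]
  pop 4: indeg[0]->1; indeg[2]->2; indeg[3]->1 | ready=[5] | order so far=[1, 4]
  pop 5: indeg[0]->0; indeg[2]->1; indeg[3]->0 | ready=[0, 3] | order so far=[1, 4, 5]
  pop 0: indeg[2]->0 | ready=[2, 3] | order so far=[1, 4, 5, 0]
  pop 2: no out-edges | ready=[3] | order so far=[1, 4, 5, 0, 2]
  pop 3: no out-edges | ready=[] | order so far=[1, 4, 5, 0, 2, 3]
  Result: [1, 4, 5, 0, 2, 3]

Answer: [1, 4, 5, 0, 2, 3]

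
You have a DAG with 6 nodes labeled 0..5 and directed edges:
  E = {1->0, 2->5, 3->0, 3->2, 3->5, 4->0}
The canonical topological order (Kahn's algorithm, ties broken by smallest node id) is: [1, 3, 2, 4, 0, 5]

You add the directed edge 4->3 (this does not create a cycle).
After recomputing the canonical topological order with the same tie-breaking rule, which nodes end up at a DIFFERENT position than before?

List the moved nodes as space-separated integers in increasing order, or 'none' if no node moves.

Answer: 0 2 3 4

Derivation:
Old toposort: [1, 3, 2, 4, 0, 5]
Added edge 4->3
Recompute Kahn (smallest-id tiebreak):
  initial in-degrees: [3, 0, 1, 1, 0, 2]
  ready (indeg=0): [1, 4]
  pop 1: indeg[0]->2 | ready=[4] | order so far=[1]
  pop 4: indeg[0]->1; indeg[3]->0 | ready=[3] | order so far=[1, 4]
  pop 3: indeg[0]->0; indeg[2]->0; indeg[5]->1 | ready=[0, 2] | order so far=[1, 4, 3]
  pop 0: no out-edges | ready=[2] | order so far=[1, 4, 3, 0]
  pop 2: indeg[5]->0 | ready=[5] | order so far=[1, 4, 3, 0, 2]
  pop 5: no out-edges | ready=[] | order so far=[1, 4, 3, 0, 2, 5]
New canonical toposort: [1, 4, 3, 0, 2, 5]
Compare positions:
  Node 0: index 4 -> 3 (moved)
  Node 1: index 0 -> 0 (same)
  Node 2: index 2 -> 4 (moved)
  Node 3: index 1 -> 2 (moved)
  Node 4: index 3 -> 1 (moved)
  Node 5: index 5 -> 5 (same)
Nodes that changed position: 0 2 3 4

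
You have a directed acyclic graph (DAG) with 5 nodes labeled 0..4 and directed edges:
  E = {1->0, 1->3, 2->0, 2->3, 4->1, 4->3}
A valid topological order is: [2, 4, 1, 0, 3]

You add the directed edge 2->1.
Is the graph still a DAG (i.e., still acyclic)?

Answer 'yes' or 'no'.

Given toposort: [2, 4, 1, 0, 3]
Position of 2: index 0; position of 1: index 2
New edge 2->1: forward
Forward edge: respects the existing order. Still a DAG, same toposort still valid.
Still a DAG? yes

Answer: yes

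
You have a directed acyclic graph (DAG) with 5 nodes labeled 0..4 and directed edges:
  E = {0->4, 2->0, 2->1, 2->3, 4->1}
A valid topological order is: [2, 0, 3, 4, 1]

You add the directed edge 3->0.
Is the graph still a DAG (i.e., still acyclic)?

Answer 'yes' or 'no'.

Given toposort: [2, 0, 3, 4, 1]
Position of 3: index 2; position of 0: index 1
New edge 3->0: backward (u after v in old order)
Backward edge: old toposort is now invalid. Check if this creates a cycle.
Does 0 already reach 3? Reachable from 0: [0, 1, 4]. NO -> still a DAG (reorder needed).
Still a DAG? yes

Answer: yes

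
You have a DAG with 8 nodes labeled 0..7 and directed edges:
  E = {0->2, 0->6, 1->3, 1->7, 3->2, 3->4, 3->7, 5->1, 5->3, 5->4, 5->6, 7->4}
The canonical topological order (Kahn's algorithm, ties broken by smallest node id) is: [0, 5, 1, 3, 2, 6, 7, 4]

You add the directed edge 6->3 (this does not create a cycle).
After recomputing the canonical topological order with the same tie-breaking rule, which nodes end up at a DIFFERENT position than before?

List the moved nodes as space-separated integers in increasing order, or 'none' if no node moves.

Old toposort: [0, 5, 1, 3, 2, 6, 7, 4]
Added edge 6->3
Recompute Kahn (smallest-id tiebreak):
  initial in-degrees: [0, 1, 2, 3, 3, 0, 2, 2]
  ready (indeg=0): [0, 5]
  pop 0: indeg[2]->1; indeg[6]->1 | ready=[5] | order so far=[0]
  pop 5: indeg[1]->0; indeg[3]->2; indeg[4]->2; indeg[6]->0 | ready=[1, 6] | order so far=[0, 5]
  pop 1: indeg[3]->1; indeg[7]->1 | ready=[6] | order so far=[0, 5, 1]
  pop 6: indeg[3]->0 | ready=[3] | order so far=[0, 5, 1, 6]
  pop 3: indeg[2]->0; indeg[4]->1; indeg[7]->0 | ready=[2, 7] | order so far=[0, 5, 1, 6, 3]
  pop 2: no out-edges | ready=[7] | order so far=[0, 5, 1, 6, 3, 2]
  pop 7: indeg[4]->0 | ready=[4] | order so far=[0, 5, 1, 6, 3, 2, 7]
  pop 4: no out-edges | ready=[] | order so far=[0, 5, 1, 6, 3, 2, 7, 4]
New canonical toposort: [0, 5, 1, 6, 3, 2, 7, 4]
Compare positions:
  Node 0: index 0 -> 0 (same)
  Node 1: index 2 -> 2 (same)
  Node 2: index 4 -> 5 (moved)
  Node 3: index 3 -> 4 (moved)
  Node 4: index 7 -> 7 (same)
  Node 5: index 1 -> 1 (same)
  Node 6: index 5 -> 3 (moved)
  Node 7: index 6 -> 6 (same)
Nodes that changed position: 2 3 6

Answer: 2 3 6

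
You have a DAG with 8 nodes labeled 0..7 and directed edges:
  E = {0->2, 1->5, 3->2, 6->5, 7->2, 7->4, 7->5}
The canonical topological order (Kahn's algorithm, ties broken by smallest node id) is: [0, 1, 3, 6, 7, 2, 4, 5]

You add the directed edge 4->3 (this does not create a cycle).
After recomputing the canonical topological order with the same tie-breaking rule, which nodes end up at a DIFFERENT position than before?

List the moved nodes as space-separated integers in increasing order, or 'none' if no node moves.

Answer: 2 3 4 6 7

Derivation:
Old toposort: [0, 1, 3, 6, 7, 2, 4, 5]
Added edge 4->3
Recompute Kahn (smallest-id tiebreak):
  initial in-degrees: [0, 0, 3, 1, 1, 3, 0, 0]
  ready (indeg=0): [0, 1, 6, 7]
  pop 0: indeg[2]->2 | ready=[1, 6, 7] | order so far=[0]
  pop 1: indeg[5]->2 | ready=[6, 7] | order so far=[0, 1]
  pop 6: indeg[5]->1 | ready=[7] | order so far=[0, 1, 6]
  pop 7: indeg[2]->1; indeg[4]->0; indeg[5]->0 | ready=[4, 5] | order so far=[0, 1, 6, 7]
  pop 4: indeg[3]->0 | ready=[3, 5] | order so far=[0, 1, 6, 7, 4]
  pop 3: indeg[2]->0 | ready=[2, 5] | order so far=[0, 1, 6, 7, 4, 3]
  pop 2: no out-edges | ready=[5] | order so far=[0, 1, 6, 7, 4, 3, 2]
  pop 5: no out-edges | ready=[] | order so far=[0, 1, 6, 7, 4, 3, 2, 5]
New canonical toposort: [0, 1, 6, 7, 4, 3, 2, 5]
Compare positions:
  Node 0: index 0 -> 0 (same)
  Node 1: index 1 -> 1 (same)
  Node 2: index 5 -> 6 (moved)
  Node 3: index 2 -> 5 (moved)
  Node 4: index 6 -> 4 (moved)
  Node 5: index 7 -> 7 (same)
  Node 6: index 3 -> 2 (moved)
  Node 7: index 4 -> 3 (moved)
Nodes that changed position: 2 3 4 6 7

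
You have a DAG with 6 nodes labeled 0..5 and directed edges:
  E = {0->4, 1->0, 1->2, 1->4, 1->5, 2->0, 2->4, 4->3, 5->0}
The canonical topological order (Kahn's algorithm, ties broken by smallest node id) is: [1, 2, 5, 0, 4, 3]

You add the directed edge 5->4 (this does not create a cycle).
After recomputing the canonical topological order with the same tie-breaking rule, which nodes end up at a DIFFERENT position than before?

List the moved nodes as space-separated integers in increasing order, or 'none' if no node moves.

Old toposort: [1, 2, 5, 0, 4, 3]
Added edge 5->4
Recompute Kahn (smallest-id tiebreak):
  initial in-degrees: [3, 0, 1, 1, 4, 1]
  ready (indeg=0): [1]
  pop 1: indeg[0]->2; indeg[2]->0; indeg[4]->3; indeg[5]->0 | ready=[2, 5] | order so far=[1]
  pop 2: indeg[0]->1; indeg[4]->2 | ready=[5] | order so far=[1, 2]
  pop 5: indeg[0]->0; indeg[4]->1 | ready=[0] | order so far=[1, 2, 5]
  pop 0: indeg[4]->0 | ready=[4] | order so far=[1, 2, 5, 0]
  pop 4: indeg[3]->0 | ready=[3] | order so far=[1, 2, 5, 0, 4]
  pop 3: no out-edges | ready=[] | order so far=[1, 2, 5, 0, 4, 3]
New canonical toposort: [1, 2, 5, 0, 4, 3]
Compare positions:
  Node 0: index 3 -> 3 (same)
  Node 1: index 0 -> 0 (same)
  Node 2: index 1 -> 1 (same)
  Node 3: index 5 -> 5 (same)
  Node 4: index 4 -> 4 (same)
  Node 5: index 2 -> 2 (same)
Nodes that changed position: none

Answer: none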